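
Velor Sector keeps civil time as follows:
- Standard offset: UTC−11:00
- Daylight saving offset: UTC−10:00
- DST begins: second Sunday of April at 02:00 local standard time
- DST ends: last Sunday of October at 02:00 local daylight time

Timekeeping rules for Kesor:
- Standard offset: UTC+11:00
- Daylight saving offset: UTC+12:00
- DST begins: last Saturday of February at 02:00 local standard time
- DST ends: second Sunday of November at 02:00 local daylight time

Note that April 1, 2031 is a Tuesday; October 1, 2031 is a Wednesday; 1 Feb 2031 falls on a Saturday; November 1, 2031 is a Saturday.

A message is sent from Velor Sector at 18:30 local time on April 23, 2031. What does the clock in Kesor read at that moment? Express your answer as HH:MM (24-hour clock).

16:30

1 April 2031 is a Tuesday, so the first Sunday is April 6 and the second is April 13.
1 October 2031 is a Wednesday, so Sundays fall on 5, 12, 19, 26; the last is October 26.
Daylight saving runs 13 April – 26 October; April 23, 2031 is inside that window, so Velor Sector is at UTC−10:00.
18:30 Velor Sector + 10h = 04:30 UTC (rolling into the next day, 24 April 2031).
1 February 2031 is a Saturday, so Saturdays fall on 1, 8, 15, 22; the last is February 22.
1 November 2031 is a Saturday, so the first Sunday is November 2 and the second is November 9.
At the standard offset (UTC+11:00), 04:30 UTC + 11h = 15:30 Kesor standard time.
The standard-time date in Kesor, April 24, 2031, falls between 22 February and 9 November, so daylight saving is in effect and Kesor is at UTC+12:00.
04:30 UTC + 12h = 16:30 Kesor.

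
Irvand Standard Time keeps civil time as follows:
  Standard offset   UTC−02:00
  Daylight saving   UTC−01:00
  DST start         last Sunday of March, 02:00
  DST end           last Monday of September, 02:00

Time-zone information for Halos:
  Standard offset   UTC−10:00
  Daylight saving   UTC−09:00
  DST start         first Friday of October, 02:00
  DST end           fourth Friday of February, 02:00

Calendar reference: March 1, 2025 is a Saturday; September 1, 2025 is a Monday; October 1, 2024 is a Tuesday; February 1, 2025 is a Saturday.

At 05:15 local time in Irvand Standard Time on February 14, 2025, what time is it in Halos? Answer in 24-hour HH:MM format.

1 March 2025 is a Saturday, so Sundays fall on 2, 9, 16, 23, 30; the last is March 30.
1 September 2025 is a Monday, so Mondays fall on 1, 8, 15, 22, 29; the last is September 29.
Daylight saving runs 30 March – 29 September; February 14, 2025 is outside that window, so Irvand Standard Time is on standard time at UTC−02:00.
05:15 Irvand Standard Time + 2h = 07:15 UTC.
1 October 2024 is a Tuesday, so the first Friday is October 4.
1 February 2025 is a Saturday, so the first Friday is February 7 and the fourth is February 28.
At the standard offset (UTC−10:00), 07:15 UTC − 10h = 21:15 Halos standard time (rolling into the previous day, 13 February 2025).
The standard-time date in Halos, February 13, 2025, falls between 4 October 2024 and 28 February 2025, so daylight saving is in effect and Halos is at UTC−09:00.
07:15 UTC − 9h = 22:15 Halos (rolling into the previous day, 13 February 2025).

22:15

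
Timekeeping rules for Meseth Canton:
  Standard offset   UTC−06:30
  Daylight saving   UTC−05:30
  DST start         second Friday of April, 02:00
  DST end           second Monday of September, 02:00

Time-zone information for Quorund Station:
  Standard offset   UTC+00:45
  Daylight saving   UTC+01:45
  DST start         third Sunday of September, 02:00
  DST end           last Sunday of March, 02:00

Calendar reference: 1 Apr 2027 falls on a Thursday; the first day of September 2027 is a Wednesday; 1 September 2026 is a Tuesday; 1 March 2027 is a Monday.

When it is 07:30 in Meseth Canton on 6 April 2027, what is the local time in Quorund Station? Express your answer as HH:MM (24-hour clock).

14:45

1 April 2027 is a Thursday, so the first Friday is April 2 and the second is April 9.
1 September 2027 is a Wednesday, so the first Monday is September 6 and the second is September 13.
6 April 2027 does not fall between 9 April and 13 September, so daylight saving is not in effect and Meseth Canton is at UTC−06:30.
07:30 Meseth Canton + 6h30m = 14:00 UTC.
1 September 2026 is a Tuesday, so the first Sunday is September 6 and the third is September 20.
1 March 2027 is a Monday, so Sundays fall on 7, 14, 21, 28; the last is March 28.
At the standard offset (UTC+00:45), 14:00 UTC + 0h45m = 14:45 Quorund Station standard time.
The standard-time date in Quorund Station, 6 April 2027, is outside the daylight-saving period (20 September 2026 – 28 March 2027), so Quorund Station is on standard time, UTC+00:45.
14:00 UTC + 0h45m = 14:45 Quorund Station.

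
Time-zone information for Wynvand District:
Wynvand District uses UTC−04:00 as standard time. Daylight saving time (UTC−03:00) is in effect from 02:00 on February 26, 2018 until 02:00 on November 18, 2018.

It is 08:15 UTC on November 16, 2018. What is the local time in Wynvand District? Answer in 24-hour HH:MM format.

05:15

At the standard offset (UTC−04:00), 08:15 UTC − 4h = 04:15 Wynvand District standard time.
The standard-time date in Wynvand District, November 16, 2018, lies within the daylight-saving period (26 February – 18 November), so Wynvand District is on daylight time, UTC−03:00.
08:15 UTC − 3h = 05:15 local.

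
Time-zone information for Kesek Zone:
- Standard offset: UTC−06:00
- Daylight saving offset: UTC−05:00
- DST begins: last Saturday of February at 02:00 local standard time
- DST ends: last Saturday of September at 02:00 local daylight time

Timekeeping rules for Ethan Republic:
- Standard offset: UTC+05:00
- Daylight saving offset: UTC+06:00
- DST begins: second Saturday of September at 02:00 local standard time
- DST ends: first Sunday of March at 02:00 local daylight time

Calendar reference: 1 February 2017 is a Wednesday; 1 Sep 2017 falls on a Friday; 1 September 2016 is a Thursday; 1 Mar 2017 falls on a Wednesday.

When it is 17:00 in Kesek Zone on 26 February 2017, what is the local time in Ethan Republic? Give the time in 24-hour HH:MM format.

04:00

1 February 2017 is a Wednesday, so Saturdays fall on 4, 11, 18, 25; the last is February 25.
1 September 2017 is a Friday, so Saturdays fall on 2, 9, 16, 23, 30; the last is September 30.
26 February 2017 lies within the daylight-saving period (25 February – 30 September), so Kesek Zone is on daylight time, UTC−05:00.
17:00 Kesek Zone + 5h = 22:00 UTC.
1 September 2016 is a Thursday, so the first Saturday is September 3 and the second is September 10.
1 March 2017 is a Wednesday, so the first Sunday is March 5.
At the standard offset (UTC+05:00), 22:00 UTC + 5h = 03:00 Ethan Republic standard time (rolling into the next day, 27 February 2017).
Daylight saving runs 10 September 2016 – 5 March 2017; the standard-time date in Ethan Republic, 27 February 2017, is inside that window, so Ethan Republic is at UTC+06:00.
22:00 UTC + 6h = 04:00 Ethan Republic (rolling into the next day, 27 February 2017).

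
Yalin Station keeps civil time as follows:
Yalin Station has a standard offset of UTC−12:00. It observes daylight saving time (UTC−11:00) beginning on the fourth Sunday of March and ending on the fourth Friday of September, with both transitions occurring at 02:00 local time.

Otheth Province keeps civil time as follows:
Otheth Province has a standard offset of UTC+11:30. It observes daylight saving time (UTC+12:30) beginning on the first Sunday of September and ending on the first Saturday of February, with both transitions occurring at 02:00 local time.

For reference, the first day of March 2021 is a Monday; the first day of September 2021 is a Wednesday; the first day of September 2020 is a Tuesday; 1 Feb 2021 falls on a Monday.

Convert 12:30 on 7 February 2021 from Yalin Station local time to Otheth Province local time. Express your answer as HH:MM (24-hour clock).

12:00

1 March 2021 is a Monday, so the first Sunday is March 7 and the fourth is March 28.
1 September 2021 is a Wednesday, so the first Friday is September 3 and the fourth is September 24.
7 February 2021 is outside the daylight-saving period (28 March – 24 September), so Yalin Station is on standard time, UTC−12:00.
12:30 Yalin Station + 12h = 00:30 UTC (rolling into the next day, 8 February 2021).
1 September 2020 is a Tuesday, so the first Sunday is September 6.
1 February 2021 is a Monday, so the first Saturday is February 6.
At the standard offset (UTC+11:30), 00:30 UTC + 11h30m = 12:00 Otheth Province standard time.
The standard-time date in Otheth Province, 8 February 2021, is outside the daylight-saving period (6 September 2020 – 6 February 2021), so Otheth Province is on standard time, UTC+11:30.
00:30 UTC + 11h30m = 12:00 Otheth Province.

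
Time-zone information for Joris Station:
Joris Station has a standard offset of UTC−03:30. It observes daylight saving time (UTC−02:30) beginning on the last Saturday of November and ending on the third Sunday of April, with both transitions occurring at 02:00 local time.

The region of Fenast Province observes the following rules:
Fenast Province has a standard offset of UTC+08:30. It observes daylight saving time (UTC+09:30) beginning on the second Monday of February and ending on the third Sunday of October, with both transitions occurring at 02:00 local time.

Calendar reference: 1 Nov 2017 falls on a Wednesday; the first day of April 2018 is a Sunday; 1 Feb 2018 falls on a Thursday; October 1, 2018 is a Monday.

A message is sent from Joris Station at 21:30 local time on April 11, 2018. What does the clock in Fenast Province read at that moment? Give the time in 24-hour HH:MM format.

1 November 2017 is a Wednesday, so Saturdays fall on 4, 11, 18, 25; the last is November 25.
1 April 2018 is a Sunday, so the first Sunday is April 1 and the third is April 15.
April 11, 2018 lies within the daylight-saving period (25 November 2017 – 15 April 2018), so Joris Station is on daylight time, UTC−02:30.
21:30 Joris Station + 2h30m = 00:00 UTC (rolling into the next day, 12 April 2018).
1 February 2018 is a Thursday, so the first Monday is February 5 and the second is February 12.
1 October 2018 is a Monday, so the first Sunday is October 7 and the third is October 21.
At the standard offset (UTC+08:30), 00:00 UTC + 8h30m = 08:30 Fenast Province standard time.
The standard-time date in Fenast Province, April 12, 2018, lies within the daylight-saving period (12 February – 21 October), so Fenast Province is on daylight time, UTC+09:30.
00:00 UTC + 9h30m = 09:30 Fenast Province.

09:30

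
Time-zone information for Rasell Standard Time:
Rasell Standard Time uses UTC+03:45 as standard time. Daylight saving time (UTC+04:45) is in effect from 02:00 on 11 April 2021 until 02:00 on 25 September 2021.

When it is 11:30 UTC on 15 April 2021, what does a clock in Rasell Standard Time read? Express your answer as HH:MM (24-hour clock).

16:15

At the standard offset (UTC+03:45), 11:30 UTC + 3h45m = 15:15 Rasell Standard Time standard time.
The standard-time date in Rasell Standard Time, 15 April 2021, lies within the daylight-saving period (11 April – 25 September), so Rasell Standard Time is on daylight time, UTC+04:45.
11:30 UTC + 4h45m = 16:15 local.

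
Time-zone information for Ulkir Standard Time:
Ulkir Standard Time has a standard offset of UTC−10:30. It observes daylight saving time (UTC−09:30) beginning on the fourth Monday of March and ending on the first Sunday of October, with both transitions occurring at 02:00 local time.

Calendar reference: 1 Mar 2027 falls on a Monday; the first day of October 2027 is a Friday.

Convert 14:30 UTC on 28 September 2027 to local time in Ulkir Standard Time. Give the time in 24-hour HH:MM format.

1 March 2027 is a Monday, so the first Monday is March 1 and the fourth is March 22.
1 October 2027 is a Friday, so the first Sunday is October 3.
At the standard offset (UTC−10:30), 14:30 UTC − 10h30m = 04:00 Ulkir Standard Time standard time.
The standard-time date in Ulkir Standard Time, 28 September 2027, lies within the daylight-saving period (22 March – 3 October), so Ulkir Standard Time is on daylight time, UTC−09:30.
14:30 UTC − 9h30m = 05:00 local.

05:00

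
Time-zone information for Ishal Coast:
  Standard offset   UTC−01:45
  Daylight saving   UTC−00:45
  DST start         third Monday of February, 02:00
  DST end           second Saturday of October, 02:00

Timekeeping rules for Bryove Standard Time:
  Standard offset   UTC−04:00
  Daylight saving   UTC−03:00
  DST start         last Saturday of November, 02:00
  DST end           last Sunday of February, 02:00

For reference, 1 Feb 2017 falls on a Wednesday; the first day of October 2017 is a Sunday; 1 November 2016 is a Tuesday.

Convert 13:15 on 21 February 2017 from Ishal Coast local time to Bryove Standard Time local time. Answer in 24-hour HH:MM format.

1 February 2017 is a Wednesday, so the first Monday is February 6 and the third is February 20.
1 October 2017 is a Sunday, so the first Saturday is October 7 and the second is October 14.
21 February 2017 falls between 20 February and 14 October, so daylight saving is in effect and Ishal Coast is at UTC−00:45.
13:15 Ishal Coast + 0h45m = 14:00 UTC.
1 November 2016 is a Tuesday, so Saturdays fall on 5, 12, 19, 26; the last is November 26.
1 February 2017 is a Wednesday, so Sundays fall on 5, 12, 19, 26; the last is February 26.
At the standard offset (UTC−04:00), 14:00 UTC − 4h = 10:00 Bryove Standard Time standard time.
The standard-time date in Bryove Standard Time, 21 February 2017, falls between 26 November 2016 and 26 February 2017, so daylight saving is in effect and Bryove Standard Time is at UTC−03:00.
14:00 UTC − 3h = 11:00 Bryove Standard Time.

11:00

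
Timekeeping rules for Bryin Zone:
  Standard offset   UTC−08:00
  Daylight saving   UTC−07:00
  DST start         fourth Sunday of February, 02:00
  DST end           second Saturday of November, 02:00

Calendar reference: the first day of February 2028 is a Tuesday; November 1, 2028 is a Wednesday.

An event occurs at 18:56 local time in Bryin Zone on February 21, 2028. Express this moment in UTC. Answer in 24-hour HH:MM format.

02:56

1 February 2028 is a Tuesday, so the first Sunday is February 6 and the fourth is February 27.
1 November 2028 is a Wednesday, so the first Saturday is November 4 and the second is November 11.
Daylight saving runs 27 February – 11 November; February 21, 2028 is outside that window, so Bryin Zone is on standard time at UTC−08:00.
18:56 local + 8h = 02:56 UTC (rolling into the next day, 22 February 2028).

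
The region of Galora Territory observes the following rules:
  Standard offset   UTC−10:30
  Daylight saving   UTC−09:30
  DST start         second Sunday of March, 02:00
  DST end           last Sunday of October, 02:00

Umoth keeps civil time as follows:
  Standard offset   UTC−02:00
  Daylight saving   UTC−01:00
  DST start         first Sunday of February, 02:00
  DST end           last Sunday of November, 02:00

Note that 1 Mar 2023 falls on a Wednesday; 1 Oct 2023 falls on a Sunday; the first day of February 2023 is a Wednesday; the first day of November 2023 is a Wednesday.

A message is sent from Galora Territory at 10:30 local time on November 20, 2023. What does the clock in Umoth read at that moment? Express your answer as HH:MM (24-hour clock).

20:00

1 March 2023 is a Wednesday, so the first Sunday is March 5 and the second is March 12.
1 October 2023 is a Sunday, so Sundays fall on 1, 8, 15, 22, 29; the last is October 29.
Daylight saving runs 12 March – 29 October; November 20, 2023 is outside that window, so Galora Territory is on standard time at UTC−10:30.
10:30 Galora Territory + 10h30m = 21:00 UTC.
1 February 2023 is a Wednesday, so the first Sunday is February 5.
1 November 2023 is a Wednesday, so Sundays fall on 5, 12, 19, 26; the last is November 26.
At the standard offset (UTC−02:00), 21:00 UTC − 2h = 19:00 Umoth standard time.
The standard-time date in Umoth, November 20, 2023, lies within the daylight-saving period (5 February – 26 November), so Umoth is on daylight time, UTC−01:00.
21:00 UTC − 1h = 20:00 Umoth.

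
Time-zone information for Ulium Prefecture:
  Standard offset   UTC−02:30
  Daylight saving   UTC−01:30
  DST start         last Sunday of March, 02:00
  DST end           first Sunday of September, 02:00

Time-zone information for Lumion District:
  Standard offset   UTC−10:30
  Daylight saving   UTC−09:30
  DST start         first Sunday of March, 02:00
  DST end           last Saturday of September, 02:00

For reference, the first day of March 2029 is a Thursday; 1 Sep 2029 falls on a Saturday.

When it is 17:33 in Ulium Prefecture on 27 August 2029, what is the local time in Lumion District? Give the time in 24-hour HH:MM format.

09:33

1 March 2029 is a Thursday, so Sundays fall on 4, 11, 18, 25; the last is March 25.
1 September 2029 is a Saturday, so the first Sunday is September 2.
Daylight saving runs 25 March – 2 September; 27 August 2029 is inside that window, so Ulium Prefecture is at UTC−01:30.
17:33 Ulium Prefecture + 1h30m = 19:03 UTC.
1 March 2029 is a Thursday, so the first Sunday is March 4.
1 September 2029 is a Saturday, so Saturdays fall on 1, 8, 15, 22, 29; the last is September 29.
At the standard offset (UTC−10:30), 19:03 UTC − 10h30m = 08:33 Lumion District standard time.
The standard-time date in Lumion District, 27 August 2029, lies within the daylight-saving period (4 March – 29 September), so Lumion District is on daylight time, UTC−09:30.
19:03 UTC − 9h30m = 09:33 Lumion District.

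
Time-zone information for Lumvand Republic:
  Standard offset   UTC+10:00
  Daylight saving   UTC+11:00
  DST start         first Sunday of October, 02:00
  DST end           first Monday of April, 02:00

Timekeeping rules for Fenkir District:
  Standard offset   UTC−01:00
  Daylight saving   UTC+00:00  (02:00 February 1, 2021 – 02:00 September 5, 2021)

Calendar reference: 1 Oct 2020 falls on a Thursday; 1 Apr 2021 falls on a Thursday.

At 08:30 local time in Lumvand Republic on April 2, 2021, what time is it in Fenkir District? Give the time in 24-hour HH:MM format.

1 October 2020 is a Thursday, so the first Sunday is October 4.
1 April 2021 is a Thursday, so the first Monday is April 5.
April 2, 2021 lies within the daylight-saving period (4 October 2020 – 5 April 2021), so Lumvand Republic is on daylight time, UTC+11:00.
08:30 Lumvand Republic − 11h = 21:30 UTC (rolling into the previous day, 1 April 2021).
At the standard offset (UTC−01:00), 21:30 UTC − 1h = 20:30 Fenkir District standard time.
The standard-time date in Fenkir District, April 1, 2021, lies within the daylight-saving period (1 February – 5 September), so Fenkir District is on daylight time, UTC+00:00.
21:30 UTC + 0h = 21:30 Fenkir District.

21:30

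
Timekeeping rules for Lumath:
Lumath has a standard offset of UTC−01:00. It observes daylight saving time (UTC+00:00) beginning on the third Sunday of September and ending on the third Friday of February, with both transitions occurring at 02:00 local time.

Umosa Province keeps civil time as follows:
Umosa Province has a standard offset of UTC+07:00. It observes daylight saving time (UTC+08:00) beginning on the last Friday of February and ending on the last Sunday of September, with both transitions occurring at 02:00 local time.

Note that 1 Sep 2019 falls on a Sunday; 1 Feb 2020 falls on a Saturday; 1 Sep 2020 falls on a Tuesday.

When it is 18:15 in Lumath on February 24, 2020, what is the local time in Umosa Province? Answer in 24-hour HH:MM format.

1 September 2019 is a Sunday, so the first Sunday is September 1 and the third is September 15.
1 February 2020 is a Saturday, so the first Friday is February 7 and the third is February 21.
February 24, 2020 does not fall between 15 September 2019 and 21 February 2020, so daylight saving is not in effect and Lumath is at UTC−01:00.
18:15 Lumath + 1h = 19:15 UTC.
1 February 2020 is a Saturday, so Fridays fall on 7, 14, 21, 28; the last is February 28.
1 September 2020 is a Tuesday, so Sundays fall on 6, 13, 20, 27; the last is September 27.
At the standard offset (UTC+07:00), 19:15 UTC + 7h = 02:15 Umosa Province standard time (rolling into the next day, 25 February 2020).
Daylight saving runs 28 February – 27 September; the standard-time date in Umosa Province, February 25, 2020, is outside that window, so Umosa Province is on standard time at UTC+07:00.
19:15 UTC + 7h = 02:15 Umosa Province (rolling into the next day, 25 February 2020).

02:15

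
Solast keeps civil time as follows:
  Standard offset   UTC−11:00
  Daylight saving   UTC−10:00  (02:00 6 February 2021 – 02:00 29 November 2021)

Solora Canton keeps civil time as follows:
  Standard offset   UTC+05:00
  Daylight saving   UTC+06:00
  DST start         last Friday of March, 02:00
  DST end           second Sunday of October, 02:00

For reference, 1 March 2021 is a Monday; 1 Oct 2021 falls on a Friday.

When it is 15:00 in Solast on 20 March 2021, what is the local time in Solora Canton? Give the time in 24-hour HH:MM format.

Daylight saving runs 6 February – 29 November; 20 March 2021 is inside that window, so Solast is at UTC−10:00.
15:00 Solast + 10h = 01:00 UTC (rolling into the next day, 21 March 2021).
1 March 2021 is a Monday, so Fridays fall on 5, 12, 19, 26; the last is March 26.
1 October 2021 is a Friday, so the first Sunday is October 3 and the second is October 10.
At the standard offset (UTC+05:00), 01:00 UTC + 5h = 06:00 Solora Canton standard time.
The standard-time date in Solora Canton, 21 March 2021, does not fall between 26 March and 10 October, so daylight saving is not in effect and Solora Canton is at UTC+05:00.
01:00 UTC + 5h = 06:00 Solora Canton.

06:00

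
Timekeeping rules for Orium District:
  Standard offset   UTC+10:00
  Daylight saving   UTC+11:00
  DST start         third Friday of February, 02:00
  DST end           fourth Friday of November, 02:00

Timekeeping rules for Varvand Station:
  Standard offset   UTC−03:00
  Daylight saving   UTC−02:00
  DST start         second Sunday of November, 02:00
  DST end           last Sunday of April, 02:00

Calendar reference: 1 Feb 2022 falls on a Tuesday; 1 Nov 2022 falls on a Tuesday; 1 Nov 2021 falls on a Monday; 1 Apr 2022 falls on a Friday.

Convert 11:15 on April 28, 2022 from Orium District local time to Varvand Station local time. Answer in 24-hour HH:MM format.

1 February 2022 is a Tuesday, so the first Friday is February 4 and the third is February 18.
1 November 2022 is a Tuesday, so the first Friday is November 4 and the fourth is November 25.
April 28, 2022 falls between 18 February and 25 November, so daylight saving is in effect and Orium District is at UTC+11:00.
11:15 Orium District − 11h = 00:15 UTC.
1 November 2021 is a Monday, so the first Sunday is November 7 and the second is November 14.
1 April 2022 is a Friday, so Sundays fall on 3, 10, 17, 24; the last is April 24.
At the standard offset (UTC−03:00), 00:15 UTC − 3h = 21:15 Varvand Station standard time (rolling into the previous day, 27 April 2022).
Daylight saving runs 14 November 2021 – 24 April 2022; the standard-time date in Varvand Station, April 27, 2022, is outside that window, so Varvand Station is on standard time at UTC−03:00.
00:15 UTC − 3h = 21:15 Varvand Station (rolling into the previous day, 27 April 2022).

21:15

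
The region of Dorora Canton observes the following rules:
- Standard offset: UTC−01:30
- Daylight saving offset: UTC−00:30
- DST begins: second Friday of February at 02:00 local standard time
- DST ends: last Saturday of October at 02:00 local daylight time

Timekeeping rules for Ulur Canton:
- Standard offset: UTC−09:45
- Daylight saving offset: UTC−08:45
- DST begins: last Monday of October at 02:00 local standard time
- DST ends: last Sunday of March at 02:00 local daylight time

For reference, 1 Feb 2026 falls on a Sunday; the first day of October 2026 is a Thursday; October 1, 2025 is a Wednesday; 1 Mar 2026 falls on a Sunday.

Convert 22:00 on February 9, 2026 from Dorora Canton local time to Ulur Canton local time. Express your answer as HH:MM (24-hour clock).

1 February 2026 is a Sunday, so the first Friday is February 6 and the second is February 13.
1 October 2026 is a Thursday, so Saturdays fall on 3, 10, 17, 24, 31; the last is October 31.
February 9, 2026 is outside the daylight-saving period (13 February – 31 October), so Dorora Canton is on standard time, UTC−01:30.
22:00 Dorora Canton + 1h30m = 23:30 UTC.
1 October 2025 is a Wednesday, so Mondays fall on 6, 13, 20, 27; the last is October 27.
1 March 2026 is a Sunday, so Sundays fall on 1, 8, 15, 22, 29; the last is March 29.
At the standard offset (UTC−09:45), 23:30 UTC − 9h45m = 13:45 Ulur Canton standard time.
The standard-time date in Ulur Canton, February 9, 2026, falls between 27 October 2025 and 29 March 2026, so daylight saving is in effect and Ulur Canton is at UTC−08:45.
23:30 UTC − 8h45m = 14:45 Ulur Canton.

14:45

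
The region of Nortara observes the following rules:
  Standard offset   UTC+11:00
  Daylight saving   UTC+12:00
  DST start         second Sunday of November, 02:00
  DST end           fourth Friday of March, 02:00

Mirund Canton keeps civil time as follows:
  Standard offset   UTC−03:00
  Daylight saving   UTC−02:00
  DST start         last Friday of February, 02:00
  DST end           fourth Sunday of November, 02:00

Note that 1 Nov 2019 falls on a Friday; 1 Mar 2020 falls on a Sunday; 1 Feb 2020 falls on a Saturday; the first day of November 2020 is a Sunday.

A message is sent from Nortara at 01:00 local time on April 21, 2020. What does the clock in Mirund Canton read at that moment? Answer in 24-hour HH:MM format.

1 November 2019 is a Friday, so the first Sunday is November 3 and the second is November 10.
1 March 2020 is a Sunday, so the first Friday is March 6 and the fourth is March 27.
Daylight saving runs 10 November 2019 – 27 March 2020; April 21, 2020 is outside that window, so Nortara is on standard time at UTC+11:00.
01:00 Nortara − 11h = 14:00 UTC (rolling into the previous day, 20 April 2020).
1 February 2020 is a Saturday, so Fridays fall on 7, 14, 21, 28; the last is February 28.
1 November 2020 is a Sunday, so the first Sunday is November 1 and the fourth is November 22.
At the standard offset (UTC−03:00), 14:00 UTC − 3h = 11:00 Mirund Canton standard time.
Daylight saving runs 28 February – 22 November; the standard-time date in Mirund Canton, April 20, 2020, is inside that window, so Mirund Canton is at UTC−02:00.
14:00 UTC − 2h = 12:00 Mirund Canton.

12:00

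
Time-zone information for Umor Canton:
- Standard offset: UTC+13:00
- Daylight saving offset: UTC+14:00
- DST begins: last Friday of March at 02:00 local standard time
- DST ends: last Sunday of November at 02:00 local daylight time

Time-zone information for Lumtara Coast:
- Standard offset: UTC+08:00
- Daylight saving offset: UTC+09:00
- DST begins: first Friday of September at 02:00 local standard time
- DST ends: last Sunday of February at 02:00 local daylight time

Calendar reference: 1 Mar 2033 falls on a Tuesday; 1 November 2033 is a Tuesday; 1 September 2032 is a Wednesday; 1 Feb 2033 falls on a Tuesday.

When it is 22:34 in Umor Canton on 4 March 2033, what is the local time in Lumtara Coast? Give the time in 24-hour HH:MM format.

1 March 2033 is a Tuesday, so Fridays fall on 4, 11, 18, 25; the last is March 25.
1 November 2033 is a Tuesday, so Sundays fall on 6, 13, 20, 27; the last is November 27.
4 March 2033 is outside the daylight-saving period (25 March – 27 November), so Umor Canton is on standard time, UTC+13:00.
22:34 Umor Canton − 13h = 09:34 UTC.
1 September 2032 is a Wednesday, so the first Friday is September 3.
1 February 2033 is a Tuesday, so Sundays fall on 6, 13, 20, 27; the last is February 27.
At the standard offset (UTC+08:00), 09:34 UTC + 8h = 17:34 Lumtara Coast standard time.
The standard-time date in Lumtara Coast, 4 March 2033, is outside the daylight-saving period (3 September 2032 – 27 February 2033), so Lumtara Coast is on standard time, UTC+08:00.
09:34 UTC + 8h = 17:34 Lumtara Coast.

17:34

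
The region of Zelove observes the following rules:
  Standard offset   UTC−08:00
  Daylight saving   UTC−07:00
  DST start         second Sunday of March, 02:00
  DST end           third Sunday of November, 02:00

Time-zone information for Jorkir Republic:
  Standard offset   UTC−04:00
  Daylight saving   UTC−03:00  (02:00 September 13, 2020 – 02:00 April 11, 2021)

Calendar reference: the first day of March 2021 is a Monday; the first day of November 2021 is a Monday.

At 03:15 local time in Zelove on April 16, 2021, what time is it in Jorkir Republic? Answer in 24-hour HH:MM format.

06:15

1 March 2021 is a Monday, so the first Sunday is March 7 and the second is March 14.
1 November 2021 is a Monday, so the first Sunday is November 7 and the third is November 21.
April 16, 2021 falls between 14 March and 21 November, so daylight saving is in effect and Zelove is at UTC−07:00.
03:15 Zelove + 7h = 10:15 UTC.
At the standard offset (UTC−04:00), 10:15 UTC − 4h = 06:15 Jorkir Republic standard time.
The standard-time date in Jorkir Republic, April 16, 2021, does not fall between 13 September 2020 and 11 April 2021, so daylight saving is not in effect and Jorkir Republic is at UTC−04:00.
10:15 UTC − 4h = 06:15 Jorkir Republic.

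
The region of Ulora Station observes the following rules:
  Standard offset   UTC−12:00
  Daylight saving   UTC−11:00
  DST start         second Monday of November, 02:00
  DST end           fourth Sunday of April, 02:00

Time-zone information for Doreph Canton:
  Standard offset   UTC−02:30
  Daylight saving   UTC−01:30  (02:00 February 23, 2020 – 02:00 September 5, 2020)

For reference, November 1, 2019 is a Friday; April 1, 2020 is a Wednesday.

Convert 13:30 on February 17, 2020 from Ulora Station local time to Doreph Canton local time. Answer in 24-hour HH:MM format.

1 November 2019 is a Friday, so the first Monday is November 4 and the second is November 11.
1 April 2020 is a Wednesday, so the first Sunday is April 5 and the fourth is April 26.
Daylight saving runs 11 November 2019 – 26 April 2020; February 17, 2020 is inside that window, so Ulora Station is at UTC−11:00.
13:30 Ulora Station + 11h = 00:30 UTC (rolling into the next day, 18 February 2020).
At the standard offset (UTC−02:30), 00:30 UTC − 2h30m = 22:00 Doreph Canton standard time (rolling into the previous day, 17 February 2020).
The standard-time date in Doreph Canton, February 17, 2020, is outside the daylight-saving period (23 February – 5 September), so Doreph Canton is on standard time, UTC−02:30.
00:30 UTC − 2h30m = 22:00 Doreph Canton (rolling into the previous day, 17 February 2020).

22:00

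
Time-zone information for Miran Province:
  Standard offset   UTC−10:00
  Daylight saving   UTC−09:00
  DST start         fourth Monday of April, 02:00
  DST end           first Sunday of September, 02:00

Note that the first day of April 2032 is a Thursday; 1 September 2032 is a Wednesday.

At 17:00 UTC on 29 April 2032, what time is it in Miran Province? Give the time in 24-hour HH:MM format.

08:00

1 April 2032 is a Thursday, so the first Monday is April 5 and the fourth is April 26.
1 September 2032 is a Wednesday, so the first Sunday is September 5.
At the standard offset (UTC−10:00), 17:00 UTC − 10h = 07:00 Miran Province standard time.
The standard-time date in Miran Province, 29 April 2032, lies within the daylight-saving period (26 April – 5 September), so Miran Province is on daylight time, UTC−09:00.
17:00 UTC − 9h = 08:00 local.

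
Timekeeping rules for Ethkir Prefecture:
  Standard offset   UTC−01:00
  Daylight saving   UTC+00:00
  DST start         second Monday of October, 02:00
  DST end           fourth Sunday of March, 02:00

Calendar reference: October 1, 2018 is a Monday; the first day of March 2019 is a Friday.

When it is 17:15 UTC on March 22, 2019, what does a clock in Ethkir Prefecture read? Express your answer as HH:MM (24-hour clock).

1 October 2018 is a Monday, so the first Monday is October 1 and the second is October 8.
1 March 2019 is a Friday, so the first Sunday is March 3 and the fourth is March 24.
At the standard offset (UTC−01:00), 17:15 UTC − 1h = 16:15 Ethkir Prefecture standard time.
Daylight saving runs 8 October 2018 – 24 March 2019; the standard-time date in Ethkir Prefecture, March 22, 2019, is inside that window, so Ethkir Prefecture is at UTC+00:00.
17:15 UTC + 0h = 17:15 local.

17:15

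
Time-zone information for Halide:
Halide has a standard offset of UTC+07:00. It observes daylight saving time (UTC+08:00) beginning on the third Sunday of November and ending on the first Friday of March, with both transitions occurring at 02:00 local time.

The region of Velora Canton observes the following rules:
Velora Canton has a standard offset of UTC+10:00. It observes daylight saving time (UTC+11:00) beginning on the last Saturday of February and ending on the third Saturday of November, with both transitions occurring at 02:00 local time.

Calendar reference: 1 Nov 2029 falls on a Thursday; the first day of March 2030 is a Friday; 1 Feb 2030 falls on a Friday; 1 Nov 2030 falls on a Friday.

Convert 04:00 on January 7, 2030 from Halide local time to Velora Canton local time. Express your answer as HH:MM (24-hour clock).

1 November 2029 is a Thursday, so the first Sunday is November 4 and the third is November 18.
1 March 2030 is a Friday, so the first Friday is March 1.
Daylight saving runs 18 November 2029 – 1 March 2030; January 7, 2030 is inside that window, so Halide is at UTC+08:00.
04:00 Halide − 8h = 20:00 UTC (rolling into the previous day, 6 January 2030).
1 February 2030 is a Friday, so Saturdays fall on 2, 9, 16, 23; the last is February 23.
1 November 2030 is a Friday, so the first Saturday is November 2 and the third is November 16.
At the standard offset (UTC+10:00), 20:00 UTC + 10h = 06:00 Velora Canton standard time (rolling into the next day, 7 January 2030).
Daylight saving runs 23 February – 16 November; the standard-time date in Velora Canton, January 7, 2030, is outside that window, so Velora Canton is on standard time at UTC+10:00.
20:00 UTC + 10h = 06:00 Velora Canton (rolling into the next day, 7 January 2030).

06:00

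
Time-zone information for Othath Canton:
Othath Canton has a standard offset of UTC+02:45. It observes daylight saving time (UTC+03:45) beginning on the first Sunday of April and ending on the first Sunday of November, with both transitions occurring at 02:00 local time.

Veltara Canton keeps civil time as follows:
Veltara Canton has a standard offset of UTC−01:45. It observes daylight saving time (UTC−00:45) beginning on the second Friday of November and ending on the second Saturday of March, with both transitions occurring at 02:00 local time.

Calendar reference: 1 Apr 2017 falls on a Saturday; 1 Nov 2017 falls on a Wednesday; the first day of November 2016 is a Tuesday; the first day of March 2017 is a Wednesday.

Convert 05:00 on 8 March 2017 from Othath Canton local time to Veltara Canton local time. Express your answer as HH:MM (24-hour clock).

1 April 2017 is a Saturday, so the first Sunday is April 2.
1 November 2017 is a Wednesday, so the first Sunday is November 5.
8 March 2017 does not fall between 2 April and 5 November, so daylight saving is not in effect and Othath Canton is at UTC+02:45.
05:00 Othath Canton − 2h45m = 02:15 UTC.
1 November 2016 is a Tuesday, so the first Friday is November 4 and the second is November 11.
1 March 2017 is a Wednesday, so the first Saturday is March 4 and the second is March 11.
At the standard offset (UTC−01:45), 02:15 UTC − 1h45m = 00:30 Veltara Canton standard time.
Daylight saving runs 11 November 2016 – 11 March 2017; the standard-time date in Veltara Canton, 8 March 2017, is inside that window, so Veltara Canton is at UTC−00:45.
02:15 UTC − 0h45m = 01:30 Veltara Canton.

01:30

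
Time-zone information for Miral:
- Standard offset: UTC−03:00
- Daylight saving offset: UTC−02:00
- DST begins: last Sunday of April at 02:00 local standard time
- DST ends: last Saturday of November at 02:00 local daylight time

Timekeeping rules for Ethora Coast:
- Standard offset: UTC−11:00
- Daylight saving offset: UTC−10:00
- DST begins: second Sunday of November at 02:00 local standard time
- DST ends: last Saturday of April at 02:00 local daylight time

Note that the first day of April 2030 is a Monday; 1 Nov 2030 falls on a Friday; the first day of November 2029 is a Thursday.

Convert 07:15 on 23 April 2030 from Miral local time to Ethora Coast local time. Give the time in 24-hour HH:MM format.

00:15

1 April 2030 is a Monday, so Sundays fall on 7, 14, 21, 28; the last is April 28.
1 November 2030 is a Friday, so Saturdays fall on 2, 9, 16, 23, 30; the last is November 30.
23 April 2030 does not fall between 28 April and 30 November, so daylight saving is not in effect and Miral is at UTC−03:00.
07:15 Miral + 3h = 10:15 UTC.
1 November 2029 is a Thursday, so the first Sunday is November 4 and the second is November 11.
1 April 2030 is a Monday, so Saturdays fall on 6, 13, 20, 27; the last is April 27.
At the standard offset (UTC−11:00), 10:15 UTC − 11h = 23:15 Ethora Coast standard time (rolling into the previous day, 22 April 2030).
The standard-time date in Ethora Coast, 22 April 2030, falls between 11 November 2029 and 27 April 2030, so daylight saving is in effect and Ethora Coast is at UTC−10:00.
10:15 UTC − 10h = 00:15 Ethora Coast.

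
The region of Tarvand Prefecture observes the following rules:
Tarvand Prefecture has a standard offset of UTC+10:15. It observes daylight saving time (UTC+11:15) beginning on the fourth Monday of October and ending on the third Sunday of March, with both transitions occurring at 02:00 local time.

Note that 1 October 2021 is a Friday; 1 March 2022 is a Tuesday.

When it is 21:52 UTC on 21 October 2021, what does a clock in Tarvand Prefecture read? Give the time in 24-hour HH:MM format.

08:07

1 October 2021 is a Friday, so the first Monday is October 4 and the fourth is October 25.
1 March 2022 is a Tuesday, so the first Sunday is March 6 and the third is March 20.
At the standard offset (UTC+10:15), 21:52 UTC + 10h15m = 08:07 Tarvand Prefecture standard time (rolling into the next day, 22 October 2021).
Daylight saving runs 25 October 2021 – 20 March 2022; the standard-time date in Tarvand Prefecture, 22 October 2021, is outside that window, so Tarvand Prefecture is on standard time at UTC+10:15.
21:52 UTC + 10h15m = 08:07 local (rolling into the next day, 22 October 2021).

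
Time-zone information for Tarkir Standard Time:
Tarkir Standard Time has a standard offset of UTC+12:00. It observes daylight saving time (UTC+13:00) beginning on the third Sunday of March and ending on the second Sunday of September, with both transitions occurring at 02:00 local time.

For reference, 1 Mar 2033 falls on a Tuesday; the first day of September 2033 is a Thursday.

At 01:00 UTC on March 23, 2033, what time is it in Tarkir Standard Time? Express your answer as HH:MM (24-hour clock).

1 March 2033 is a Tuesday, so the first Sunday is March 6 and the third is March 20.
1 September 2033 is a Thursday, so the first Sunday is September 4 and the second is September 11.
At the standard offset (UTC+12:00), 01:00 UTC + 12h = 13:00 Tarkir Standard Time standard time.
Daylight saving runs 20 March – 11 September; the standard-time date in Tarkir Standard Time, March 23, 2033, is inside that window, so Tarkir Standard Time is at UTC+13:00.
01:00 UTC + 13h = 14:00 local.

14:00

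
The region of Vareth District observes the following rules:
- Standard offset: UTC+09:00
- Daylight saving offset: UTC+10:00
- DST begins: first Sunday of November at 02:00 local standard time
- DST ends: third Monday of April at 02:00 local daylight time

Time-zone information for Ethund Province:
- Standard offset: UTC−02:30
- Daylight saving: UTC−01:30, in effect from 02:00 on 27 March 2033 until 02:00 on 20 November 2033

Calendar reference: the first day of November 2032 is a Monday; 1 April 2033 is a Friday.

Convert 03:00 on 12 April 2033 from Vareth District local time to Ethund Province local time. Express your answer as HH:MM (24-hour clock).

1 November 2032 is a Monday, so the first Sunday is November 7.
1 April 2033 is a Friday, so the first Monday is April 4 and the third is April 18.
12 April 2033 falls between 7 November 2032 and 18 April 2033, so daylight saving is in effect and Vareth District is at UTC+10:00.
03:00 Vareth District − 10h = 17:00 UTC (rolling into the previous day, 11 April 2033).
At the standard offset (UTC−02:30), 17:00 UTC − 2h30m = 14:30 Ethund Province standard time.
Daylight saving runs 27 March – 20 November; the standard-time date in Ethund Province, 11 April 2033, is inside that window, so Ethund Province is at UTC−01:30.
17:00 UTC − 1h30m = 15:30 Ethund Province.

15:30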